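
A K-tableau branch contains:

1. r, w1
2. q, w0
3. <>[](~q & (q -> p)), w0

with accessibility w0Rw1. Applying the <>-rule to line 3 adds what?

a fresh world w2 with w0Rw2, and [](~q & (q -> p)) at w2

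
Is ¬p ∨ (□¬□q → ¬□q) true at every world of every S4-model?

Tableau for the negation ¬(¬p ∨ (□¬□q → ¬□q)):
1. ¬(¬p ∨ (□¬□q → ¬□q)), 0
2. p, 0
3. ¬(□¬□q → ¬□q), 0
4. □¬□q, 0
5. □q, 0
6. ¬□q, 0
7. q, 0
8. ¬q, 1
9. ¬□q, 1
10. q, 1
Accessibility: 0R0, 0R1, 1R1
Branch closes: q and ¬q both at 1.
All branches of the negation close; one closing branch shown above.

Valid in S4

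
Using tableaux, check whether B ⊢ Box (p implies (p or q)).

Yes, valid

Tableau for the negation not Box (p implies (p or q)):
1. not Box (p implies (p or q)), w0
2. not (p implies (p or q)), w1   [neg-Box-rule on 1: fresh world w1, w0Rw1]
3. p, w1   [neg-implies-rule on 2]
4. not (p or q), w1   [neg-implies-rule on 2]
5. not p, w1   [neg-or-rule on 4]
6. not q, w1   [neg-or-rule on 4]
Accessibility: w0Rw0, w0Rw1, w1Rw0, w1Rw1
Branch closes: p and not p both at w1.
All branches of the negation close; one closing branch shown above.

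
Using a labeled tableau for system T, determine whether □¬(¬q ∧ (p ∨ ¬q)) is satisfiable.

1. □¬(¬q ∧ (p ∨ ¬q)), 0
2. ¬(¬q ∧ (p ∨ ¬q)), 0
3. ¬(p ∨ ¬q), 0
4. ¬p, 0
5. q, 0
Accessibility: 0R0

Yes, satisfiable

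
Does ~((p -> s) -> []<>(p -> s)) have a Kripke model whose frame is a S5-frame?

Unsatisfiable (every branch closes)

1. ~((p -> s) -> []<>(p -> s)), w0
2. p -> s, w0
3. ~[]<>(p -> s), w0
4. s, w0
5. ~<>(p -> s), w1
6. ~(p -> s), w0
7. p, w0
8. ~s, w0
Accessibility: w0Rw0, w0Rw1, w1Rw0, w1Rw1
Branch closes: s and ~s both at w0.
All branches of the tableau close; one closing branch shown above.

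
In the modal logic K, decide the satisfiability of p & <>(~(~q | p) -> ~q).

1. p & <>(~(~q | p) -> ~q), w0
2. p, w0   [&-rule on 1]
3. <>(~(~q | p) -> ~q), w0   [&-rule on 1]
4. ~(~q | p) -> ~q, w1   [<>-rule on 3: fresh world w1, w0Rw1]
5. ~q, w1   [->-rule on 4 (branches; this branch)]
Accessibility: w0Rw1

Satisfiable (open branch found)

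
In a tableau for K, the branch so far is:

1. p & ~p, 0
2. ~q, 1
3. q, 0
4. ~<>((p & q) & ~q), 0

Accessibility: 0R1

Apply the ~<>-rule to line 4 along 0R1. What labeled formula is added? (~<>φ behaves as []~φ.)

~((p & q) & ~q), 1

~<>φ behaves as []~φ: propagate the negated body to each accessible world.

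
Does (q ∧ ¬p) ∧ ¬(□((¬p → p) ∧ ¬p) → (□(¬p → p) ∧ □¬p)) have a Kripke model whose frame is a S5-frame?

No, unsatisfiable

1. (q ∧ ¬p) ∧ ¬(□((¬p → p) ∧ ¬p) → (□(¬p → p) ∧ □¬p)), w0
2. q ∧ ¬p, w0
3. ¬(□((¬p → p) ∧ ¬p) → (□(¬p → p) ∧ □¬p)), w0
4. q, w0
5. ¬p, w0
6. □((¬p → p) ∧ ¬p), w0
7. ¬(□(¬p → p) ∧ □¬p), w0
8. (¬p → p) ∧ ¬p, w0
9. ¬p → p, w0
10. ¬□¬p, w0
11. p, w0
Accessibility: w0Rw0
Branch closes: p and ¬p both at w0.
(One branch shown.) All branches close.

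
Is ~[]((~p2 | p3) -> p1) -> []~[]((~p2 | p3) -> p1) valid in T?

Not valid

Tableau for the negation ~(~[]((~p2 | p3) -> p1) -> []~[]((~p2 | p3) -> p1)):
1. ~(~[]((~p2 | p3) -> p1) -> []~[]((~p2 | p3) -> p1)), u
2. ~[]((~p2 | p3) -> p1), u   [~->-rule on 1]
3. ~[]~[]((~p2 | p3) -> p1), u   [~->-rule on 1]
4. ~((~p2 | p3) -> p1), v   [~[]-rule on 2: fresh world v, uRv]
5. ~p2 | p3, v   [~->-rule on 4]
6. ~p1, v   [~->-rule on 4]
7. p3, v   [|-rule on 5 (branches; this branch)]
8. []((~p2 | p3) -> p1), w   [~[]-rule on 3: fresh world w, uRw]
9. (~p2 | p3) -> p1, w   [[]-rule on 8 via wRw]
10. p1, w   [->-rule on 9 (branches; this branch)]
Accessibility: uRu, uRv, uRw, vRv, wRw
The negation has an open branch (countermodel exists).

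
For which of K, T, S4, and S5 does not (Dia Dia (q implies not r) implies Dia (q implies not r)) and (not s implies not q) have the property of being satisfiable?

S4-tableau for the formula:
1. not (Dia Dia (q implies not r) implies Dia (q implies not r)) and (not s implies not q), u
2. not (Dia Dia (q implies not r) implies Dia (q implies not r)), u
3. not s implies not q, u
4. Dia Dia (q implies not r), u
5. not Dia (q implies not r), u
6. not (q implies not r), u
7. q, u
8. r, u
9. s, u
10. Dia (q implies not r), v
11. not (q implies not r), v
12. q, v
13. r, v
14. q implies not r, w
15. not (q implies not r), w
16. q, w
17. r, w
18. not r, w
Accessibility: uRu, uRv, uRw, vRv, vRw, wRw
Branch closes: r and not r both at w.
Every branch closes (one shown): unsatisfiable in S4, hence also in S5 (every S5-frame is an S4-frame).
T-tableau for the formula:
1. not (Dia Dia (q implies not r) implies Dia (q implies not r)) and (not s implies not q), u
2. not (Dia Dia (q implies not r) implies Dia (q implies not r)), u
3. not s implies not q, u
4. Dia Dia (q implies not r), u
5. not Dia (q implies not r), u
6. not (q implies not r), u
7. q, u
8. r, u
9. s, u
10. Dia (q implies not r), v
11. not (q implies not r), v
12. q, v
13. r, v
14. q implies not r, w
15. not r, w
Accessibility: uRu, uRv, vRv, vRw, wRw
Complete open branch: satisfiable in T, hence also in K (this T-model is also a K-model).

K, T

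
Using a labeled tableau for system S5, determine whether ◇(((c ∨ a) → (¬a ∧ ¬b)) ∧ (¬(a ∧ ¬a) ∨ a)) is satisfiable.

1. ◇(((c ∨ a) → (¬a ∧ ¬b)) ∧ (¬(a ∧ ¬a) ∨ a)), 0
2. ((c ∨ a) → (¬a ∧ ¬b)) ∧ (¬(a ∧ ¬a) ∨ a), 1   [◇-rule on 1: fresh world 1, 0R1]
3. (c ∨ a) → (¬a ∧ ¬b), 1   [∧-rule on 2]
4. ¬(a ∧ ¬a) ∨ a, 1   [∧-rule on 2]
5. ¬a ∧ ¬b, 1   [→-rule on 3 (branches; this branch)]
6. ¬a, 1   [∧-rule on 5]
7. ¬b, 1   [∧-rule on 5]
8. ¬(a ∧ ¬a), 1   [∨-rule on 4 (branches; this branch)]
Accessibility: 0R0, 0R1, 1R0, 1R1

Yes, satisfiable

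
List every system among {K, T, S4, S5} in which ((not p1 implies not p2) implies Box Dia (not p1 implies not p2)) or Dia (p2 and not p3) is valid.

S4-tableau for the negation not (((not p1 implies not p2) implies Box Dia (not p1 implies not p2)) or Dia (p2 and not p3)):
1. not (((not p1 implies not p2) implies Box Dia (not p1 implies not p2)) or Dia (p2 and not p3)), u
2. not ((not p1 implies not p2) implies Box Dia (not p1 implies not p2)), u   [neg-or-rule on 1]
3. not Dia (p2 and not p3), u   [neg-or-rule on 1]
4. not p1 implies not p2, u   [neg-implies-rule on 2]
5. not Box Dia (not p1 implies not p2), u   [neg-implies-rule on 2]
6. not (p2 and not p3), u   [neg-Dia-rule on 3 via uRu]
7. not p2, u   [implies-rule on 4 (branches; this branch)]
8. p3, u   [neg-and-rule on 6 (branches; this branch)]
9. not Dia (not p1 implies not p2), v   [neg-Box-rule on 5: fresh world v, uRv]
10. not (p2 and not p3), v   [neg-Dia-rule on 3 via uRv]
11. not (not p1 implies not p2), v   [neg-Dia-rule on 9 via vRv]
12. not p1, v   [neg-implies-rule on 11]
13. p2, v   [neg-implies-rule on 11]
14. p3, v   [neg-and-rule on 10 (branches; this branch)]
Accessibility: uRu, uRv, vRv
Complete open branch: countermodel on an S4-frame, so not valid in S4, nor in K, T (the same frame is also a K-frame and a T-frame).
S5-tableau for the negation not (((not p1 implies not p2) implies Box Dia (not p1 implies not p2)) or Dia (p2 and not p3)):
1. not (((not p1 implies not p2) implies Box Dia (not p1 implies not p2)) or Dia (p2 and not p3)), u
2. not ((not p1 implies not p2) implies Box Dia (not p1 implies not p2)), u   [neg-or-rule on 1]
3. not Dia (p2 and not p3), u   [neg-or-rule on 1]
4. not p1 implies not p2, u   [neg-implies-rule on 2]
5. not Box Dia (not p1 implies not p2), u   [neg-implies-rule on 2]
6. not (p2 and not p3), u   [neg-Dia-rule on 3 via uRu]
7. not p2, u   [implies-rule on 4 (branches; this branch)]
8. p3, u   [neg-and-rule on 6 (branches; this branch)]
9. not Dia (not p1 implies not p2), v   [neg-Box-rule on 5: fresh world v, uRv]
10. not (p2 and not p3), v   [neg-Dia-rule on 3 via uRv]
11. not (not p1 implies not p2), u   [neg-Dia-rule on 9 via vRu]
12. not p1, u   [neg-implies-rule on 11]
13. p2, u   [neg-implies-rule on 11]
Accessibility: uRu, uRv, vRu, vRv
Branch closes: p2 and not p2 both at u.
Every branch closes (one shown): valid in S5.

S5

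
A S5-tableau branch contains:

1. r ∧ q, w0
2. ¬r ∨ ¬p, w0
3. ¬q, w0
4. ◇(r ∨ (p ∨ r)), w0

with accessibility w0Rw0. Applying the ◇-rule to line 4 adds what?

a fresh world w1 with w0Rw1, and r ∨ (p ∨ r) at w1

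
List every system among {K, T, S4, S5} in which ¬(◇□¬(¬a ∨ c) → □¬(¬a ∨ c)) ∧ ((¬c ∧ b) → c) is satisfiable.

S4-tableau for the formula:
1. ¬(◇□¬(¬a ∨ c) → □¬(¬a ∨ c)) ∧ ((¬c ∧ b) → c), u
2. ¬(◇□¬(¬a ∨ c) → □¬(¬a ∨ c)), u
3. (¬c ∧ b) → c, u
4. ◇□¬(¬a ∨ c), u
5. ¬□¬(¬a ∨ c), u
6. c, u
7. □¬(¬a ∨ c), v
8. ¬(¬a ∨ c), v
9. a, v
10. ¬c, v
11. ¬a ∨ c, w
12. c, w
Accessibility: uRu, uRv, uRw, vRv, wRw
Complete open branch: satisfiable in S4, hence also in K, T (this S4-model is also a K-model and a T-model).
S5-tableau for the formula:
1. ¬(◇□¬(¬a ∨ c) → □¬(¬a ∨ c)) ∧ ((¬c ∧ b) → c), u
2. ¬(◇□¬(¬a ∨ c) → □¬(¬a ∨ c)), u
3. (¬c ∧ b) → c, u
4. ◇□¬(¬a ∨ c), u
5. ¬□¬(¬a ∨ c), u
6. ¬(¬c ∧ b), u
7. ¬b, u
8. □¬(¬a ∨ c), v
9. ¬(¬a ∨ c), u
10. a, u
11. ¬c, u
12. ¬(¬a ∨ c), v
13. a, v
14. ¬c, v
15. ¬a ∨ c, w
16. ¬(¬a ∨ c), w
17. a, w
18. ¬c, w
19. c, w
Accessibility: uRu, uRv, uRw, vRu, vRv, vRw, wRu, wRv, wRw
Branch closes: c and ¬c both at w.
Every branch closes (one shown): unsatisfiable in S5.

K, T, S4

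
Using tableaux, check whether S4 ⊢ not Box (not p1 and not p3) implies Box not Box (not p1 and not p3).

No, not valid

Tableau for the negation not (not Box (not p1 and not p3) implies Box not Box (not p1 and not p3)):
1. not (not Box (not p1 and not p3) implies Box not Box (not p1 and not p3)), w0
2. not Box (not p1 and not p3), w0   [neg-implies-rule on 1]
3. not Box not Box (not p1 and not p3), w0   [neg-implies-rule on 1]
4. not (not p1 and not p3), w1   [neg-Box-rule on 2: fresh world w1, w0Rw1]
5. p3, w1   [neg-and-rule on 4 (branches; this branch)]
6. Box (not p1 and not p3), w2   [neg-Box-rule on 3: fresh world w2, w0Rw2]
7. not p1 and not p3, w2   [Box-rule on 6 via w2Rw2]
8. not p1, w2   [and-rule on 7]
9. not p3, w2   [and-rule on 7]
Accessibility: w0Rw0, w0Rw1, w0Rw2, w1Rw1, w2Rw2
The negation has an open branch (countermodel exists).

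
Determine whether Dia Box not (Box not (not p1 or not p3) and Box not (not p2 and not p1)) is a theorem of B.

Tableau for the negation not Dia Box not (Box not (not p1 or not p3) and Box not (not p2 and not p1)):
1. not Dia Box not (Box not (not p1 or not p3) and Box not (not p2 and not p1)), u
2. not Box not (Box not (not p1 or not p3) and Box not (not p2 and not p1)), u   [neg-Dia-rule on 1 via uRu]
3. Box not (not p1 or not p3) and Box not (not p2 and not p1), v   [neg-Box-rule on 2: fresh world v, uRv]
4. Box not (not p1 or not p3), v   [and-rule on 3]
5. Box not (not p2 and not p1), v   [and-rule on 3]
6. not Box not (Box not (not p1 or not p3) and Box not (not p2 and not p1)), v   [neg-Dia-rule on 1 via uRv]
7. not (not p1 or not p3), u   [Box-rule on 4 via vRu]
8. p1, u   [neg-or-rule on 7]
9. p3, u   [neg-or-rule on 7]
10. not (not p1 or not p3), v   [Box-rule on 4 via vRv]
11. p1, v   [neg-or-rule on 10]
12. p3, v   [neg-or-rule on 10]
13. not (not p2 and not p1), u   [Box-rule on 5 via vRu]
14. not (not p2 and not p1), v   [Box-rule on 5 via vRv]
15. Box not (not p1 or not p3) and Box not (not p2 and not p1), w   [neg-Box-rule on 6: fresh world w, vRw]
16. Box not (not p1 or not p3), w   [and-rule on 15]
17. Box not (not p2 and not p1), w   [and-rule on 15]
18. not (not p1 or not p3), w   [Box-rule on 4 via vRw]
19. p1, w   [neg-or-rule on 18]
20. p3, w   [neg-or-rule on 18]
21. not (not p2 and not p1), w   [Box-rule on 5 via vRw]
Accessibility: uRu, uRv, vRu, vRv, vRw, wRv, wRw
The negation has an open branch (countermodel exists).

No, not valid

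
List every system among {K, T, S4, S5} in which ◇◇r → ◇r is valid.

S4, S5

S4-tableau for the negation ¬(◇◇r → ◇r):
1. ¬(◇◇r → ◇r), u
2. ◇◇r, u
3. ¬◇r, u
4. ¬r, u
5. ◇r, v
6. ¬r, v
7. r, w
8. ¬r, w
Accessibility: uRu, uRv, uRw, vRv, vRw, wRw
Branch closes: r and ¬r both at w.
Every branch closes (one shown): valid in S4, hence also in S5 (every theorem of S4 is a theorem of S5).
T-tableau for the negation ¬(◇◇r → ◇r):
1. ¬(◇◇r → ◇r), u
2. ◇◇r, u
3. ¬◇r, u
4. ¬r, u
5. ◇r, v
6. ¬r, v
7. r, w
Accessibility: uRu, uRv, vRv, vRw, wRw
Complete open branch: countermodel on a T-frame, so not valid in T, nor in K (the same frame is also a K-frame).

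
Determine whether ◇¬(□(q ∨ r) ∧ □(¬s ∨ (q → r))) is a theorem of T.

Tableau for the negation ¬◇¬(□(q ∨ r) ∧ □(¬s ∨ (q → r))):
1. ¬◇¬(□(q ∨ r) ∧ □(¬s ∨ (q → r))), u
2. □(q ∨ r) ∧ □(¬s ∨ (q → r)), u   [¬◇-rule on 1 via uRu]
3. □(q ∨ r), u   [∧-rule on 2]
4. □(¬s ∨ (q → r)), u   [∧-rule on 2]
5. q ∨ r, u   [□-rule on 3 via uRu]
6. ¬s ∨ (q → r), u   [□-rule on 4 via uRu]
7. r, u   [∨-rule on 5 (branches; this branch)]
8. q → r, u   [∨-rule on 6 (branches; this branch)]
Accessibility: uRu
The negation has an open branch (countermodel exists).

Invalid (countermodel exists)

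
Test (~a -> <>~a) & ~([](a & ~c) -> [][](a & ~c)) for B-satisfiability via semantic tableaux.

1. (~a -> <>~a) & ~([](a & ~c) -> [][](a & ~c)), u
2. ~a -> <>~a, u
3. ~([](a & ~c) -> [][](a & ~c)), u
4. [](a & ~c), u
5. ~[][](a & ~c), u
6. a & ~c, u
7. a, u
8. ~c, u
9. ~[](a & ~c), v
10. a & ~c, v
11. a, v
12. ~c, v
13. ~(a & ~c), w
14. c, w
Accessibility: uRu, uRv, vRu, vRv, vRw, wRv, wRw

Yes, satisfiable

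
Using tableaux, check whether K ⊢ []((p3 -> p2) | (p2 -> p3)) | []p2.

Valid

Tableau for the negation ~([]((p3 -> p2) | (p2 -> p3)) | []p2):
1. ~([]((p3 -> p2) | (p2 -> p3)) | []p2), 0
2. ~[]((p3 -> p2) | (p2 -> p3)), 0
3. ~[]p2, 0
4. ~((p3 -> p2) | (p2 -> p3)), 1
5. ~(p3 -> p2), 1
6. ~(p2 -> p3), 1
7. p3, 1
8. ~p2, 1
9. p2, 1
10. ~p3, 1
Accessibility: 0R1
Branch closes: p2 and ~p2 both at 1.
Every branch of the negation's tableau closes; the branch above is one of them.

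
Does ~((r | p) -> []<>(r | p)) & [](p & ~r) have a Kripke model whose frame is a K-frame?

1. ~((r | p) -> []<>(r | p)) & [](p & ~r), w0
2. ~((r | p) -> []<>(r | p)), w0
3. [](p & ~r), w0
4. r | p, w0
5. ~[]<>(r | p), w0
6. p, w0
7. ~<>(r | p), w1
8. p & ~r, w1
9. p, w1
10. ~r, w1
Accessibility: w0Rw1

Satisfiable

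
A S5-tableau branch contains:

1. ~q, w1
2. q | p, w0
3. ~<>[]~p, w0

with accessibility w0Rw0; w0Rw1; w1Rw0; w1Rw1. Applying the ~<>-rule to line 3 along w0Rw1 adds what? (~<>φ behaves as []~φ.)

~[]~p, w1

~<>φ behaves as []~φ: propagate the negated body to each accessible world.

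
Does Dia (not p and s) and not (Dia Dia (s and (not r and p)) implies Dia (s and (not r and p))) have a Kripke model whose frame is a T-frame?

Satisfiable (open branch found)

1. Dia (not p and s) and not (Dia Dia (s and (not r and p)) implies Dia (s and (not r and p))), w0
2. Dia (not p and s), w0   [and-rule on 1]
3. not (Dia Dia (s and (not r and p)) implies Dia (s and (not r and p))), w0   [and-rule on 1]
4. Dia Dia (s and (not r and p)), w0   [neg-implies-rule on 3]
5. not Dia (s and (not r and p)), w0   [neg-implies-rule on 3]
6. not (s and (not r and p)), w0   [neg-Dia-rule on 5 via w0Rw0]
7. not (not r and p), w0   [neg-and-rule on 6 (branches; this branch)]
8. not p, w0   [neg-and-rule on 7 (branches; this branch)]
9. not p and s, w1   [Dia-rule on 2: fresh world w1, w0Rw1]
10. not p, w1   [and-rule on 9]
11. s, w1   [and-rule on 9]
12. not (s and (not r and p)), w1   [neg-Dia-rule on 5 via w0Rw1]
13. not (not r and p), w1   [neg-and-rule on 12 (branches; this branch)]
14. Dia (s and (not r and p)), w2   [Dia-rule on 4: fresh world w2, w0Rw2]
15. not (s and (not r and p)), w2   [neg-Dia-rule on 5 via w0Rw2]
16. not (not r and p), w2   [neg-and-rule on 15 (branches; this branch)]
17. not p, w2   [neg-and-rule on 16 (branches; this branch)]
18. s and (not r and p), w3   [Dia-rule on 14: fresh world w3, w2Rw3]
19. s, w3   [and-rule on 18]
20. not r and p, w3   [and-rule on 18]
21. not r, w3   [and-rule on 20]
22. p, w3   [and-rule on 20]
Accessibility: w0Rw0, w0Rw1, w0Rw2, w1Rw1, w2Rw2, w2Rw3, w3Rw3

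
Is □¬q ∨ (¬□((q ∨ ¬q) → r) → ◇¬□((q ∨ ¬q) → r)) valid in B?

Yes, valid

Tableau for the negation ¬(□¬q ∨ (¬□((q ∨ ¬q) → r) → ◇¬□((q ∨ ¬q) → r))):
1. ¬(□¬q ∨ (¬□((q ∨ ¬q) → r) → ◇¬□((q ∨ ¬q) → r))), w0
2. ¬□¬q, w0   [¬∨-rule on 1]
3. ¬(¬□((q ∨ ¬q) → r) → ◇¬□((q ∨ ¬q) → r)), w0   [¬∨-rule on 1]
4. ¬□((q ∨ ¬q) → r), w0   [¬→-rule on 3]
5. ¬◇¬□((q ∨ ¬q) → r), w0   [¬→-rule on 3]
6. □((q ∨ ¬q) → r), w0   [¬◇-rule on 5 via w0Rw0]
7. (q ∨ ¬q) → r, w0   [□-rule on 6 via w0Rw0]
8. r, w0   [→-rule on 7 (branches; this branch)]
9. q, w1   [¬□-rule on 2: fresh world w1, w0Rw1]
10. □((q ∨ ¬q) → r), w1   [¬◇-rule on 5 via w0Rw1]
11. (q ∨ ¬q) → r, w1   [□-rule on 6 via w0Rw1]
12. r, w1   [→-rule on 11 (branches; this branch)]
13. ¬((q ∨ ¬q) → r), w2   [¬□-rule on 4: fresh world w2, w0Rw2]
14. q ∨ ¬q, w2   [¬→-rule on 13]
15. ¬r, w2   [¬→-rule on 13]
16. □((q ∨ ¬q) → r), w2   [¬◇-rule on 5 via w0Rw2]
17. (q ∨ ¬q) → r, w2   [□-rule on 6 via w0Rw2]
18. ¬q, w2   [∨-rule on 14 (branches; this branch)]
19. ¬(q ∨ ¬q), w2   [→-rule on 17 (branches; this branch)]
20. q, w2   [¬∨-rule on 19]
Accessibility: w0Rw0, w0Rw1, w0Rw2, w1Rw0, w1Rw1, w2Rw0, w2Rw2
Branch closes: q and ¬q both at w2.
Every branch of the negation's tableau closes; the branch above is one of them.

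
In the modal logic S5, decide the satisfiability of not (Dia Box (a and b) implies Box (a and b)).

1. not (Dia Box (a and b) implies Box (a and b)), w0
2. Dia Box (a and b), w0
3. not Box (a and b), w0
4. Box (a and b), w1
5. a and b, w0
6. a, w0
7. b, w0
8. a and b, w1
9. a, w1
10. b, w1
11. not (a and b), w2
12. a and b, w2
13. a, w2
14. b, w2
15. not b, w2
Accessibility: w0Rw0, w0Rw1, w0Rw2, w1Rw0, w1Rw1, w1Rw2, w2Rw0, w2Rw1, w2Rw2
Branch closes: b and not b both at w2.
All branches of the tableau close; one closing branch shown above.

Unsatisfiable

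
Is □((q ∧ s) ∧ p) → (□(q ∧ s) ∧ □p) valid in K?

Tableau for the negation ¬(□((q ∧ s) ∧ p) → (□(q ∧ s) ∧ □p)):
1. ¬(□((q ∧ s) ∧ p) → (□(q ∧ s) ∧ □p)), u
2. □((q ∧ s) ∧ p), u
3. ¬(□(q ∧ s) ∧ □p), u
4. ¬□(q ∧ s), u
5. ¬(q ∧ s), v
6. (q ∧ s) ∧ p, v
7. q ∧ s, v
8. p, v
9. q, v
10. s, v
11. ¬s, v
Accessibility: uRv
Branch closes: s and ¬s both at v.
All branches of the negation close; one closing branch shown above.

Yes, valid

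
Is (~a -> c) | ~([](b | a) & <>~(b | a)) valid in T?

Tableau for the negation ~((~a -> c) | ~([](b | a) & <>~(b | a))):
1. ~((~a -> c) | ~([](b | a) & <>~(b | a))), 0
2. ~(~a -> c), 0   [~|-rule on 1]
3. [](b | a) & <>~(b | a), 0   [~|-rule on 1]
4. ~a, 0   [~->-rule on 2]
5. ~c, 0   [~->-rule on 2]
6. [](b | a), 0   [&-rule on 3]
7. <>~(b | a), 0   [&-rule on 3]
8. b | a, 0   [[]-rule on 6 via 0R0]
9. b, 0   [|-rule on 8 (branches; this branch)]
10. ~(b | a), 1   [<>-rule on 7: fresh world 1, 0R1]
11. ~b, 1   [~|-rule on 10]
12. ~a, 1   [~|-rule on 10]
13. b | a, 1   [[]-rule on 6 via 0R1]
14. a, 1   [|-rule on 13 (branches; this branch)]
Accessibility: 0R0, 0R1, 1R1
Branch closes: a and ~a both at 1.
Every branch of the negation's tableau closes; the branch above is one of them.

Valid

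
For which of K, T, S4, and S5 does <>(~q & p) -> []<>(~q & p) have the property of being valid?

S4-tableau for the negation ~(<>(~q & p) -> []<>(~q & p)):
1. ~(<>(~q & p) -> []<>(~q & p)), 0
2. <>(~q & p), 0   [~->-rule on 1]
3. ~[]<>(~q & p), 0   [~->-rule on 1]
4. ~q & p, 1   [<>-rule on 2: fresh world 1, 0R1]
5. ~q, 1   [&-rule on 4]
6. p, 1   [&-rule on 4]
7. ~<>(~q & p), 2   [~[]-rule on 3: fresh world 2, 0R2]
8. ~(~q & p), 2   [~<>-rule on 7 via 2R2]
9. ~p, 2   [~&-rule on 8 (branches; this branch)]
Accessibility: 0R0, 0R1, 0R2, 1R1, 2R2
Complete open branch: countermodel on an S4-frame, so not valid in S4, nor in K, T (the same frame is also a K-frame and a T-frame).
S5-tableau for the negation ~(<>(~q & p) -> []<>(~q & p)):
1. ~(<>(~q & p) -> []<>(~q & p)), 0
2. <>(~q & p), 0   [~->-rule on 1]
3. ~[]<>(~q & p), 0   [~->-rule on 1]
4. ~q & p, 1   [<>-rule on 2: fresh world 1, 0R1]
5. ~q, 1   [&-rule on 4]
6. p, 1   [&-rule on 4]
7. ~<>(~q & p), 2   [~[]-rule on 3: fresh world 2, 0R2]
8. ~(~q & p), 0   [~<>-rule on 7 via 2R0]
9. ~(~q & p), 1   [~<>-rule on 7 via 2R1]
10. ~(~q & p), 2   [~<>-rule on 7 via 2R2]
11. ~p, 0   [~&-rule on 8 (branches; this branch)]
12. ~p, 1   [~&-rule on 9 (branches; this branch)]
Accessibility: 0R0, 0R1, 0R2, 1R0, 1R1, 1R2, 2R0, 2R1, 2R2
Branch closes: p and ~p both at 1.
Every branch closes (one shown): valid in S5.

S5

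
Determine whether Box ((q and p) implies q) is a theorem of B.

Valid

Tableau for the negation not Box ((q and p) implies q):
1. not Box ((q and p) implies q), u
2. not ((q and p) implies q), v
3. q and p, v
4. not q, v
5. q, v
6. p, v
Accessibility: uRu, uRv, vRu, vRv
Branch closes: q and not q both at v.
Every branch of the negation's tableau closes; the branch above is one of them.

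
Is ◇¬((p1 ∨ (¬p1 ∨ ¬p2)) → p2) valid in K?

No, not valid

Tableau for the negation ¬◇¬((p1 ∨ (¬p1 ∨ ¬p2)) → p2):
1. ¬◇¬((p1 ∨ (¬p1 ∨ ¬p2)) → p2), 0
The negation has an open branch (countermodel exists).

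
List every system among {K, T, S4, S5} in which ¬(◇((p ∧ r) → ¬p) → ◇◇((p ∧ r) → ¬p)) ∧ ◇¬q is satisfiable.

K

T-tableau for the formula:
1. ¬(◇((p ∧ r) → ¬p) → ◇◇((p ∧ r) → ¬p)) ∧ ◇¬q, 0
2. ¬(◇((p ∧ r) → ¬p) → ◇◇((p ∧ r) → ¬p)), 0
3. ◇¬q, 0
4. ◇((p ∧ r) → ¬p), 0
5. ¬◇◇((p ∧ r) → ¬p), 0
6. ¬◇((p ∧ r) → ¬p), 0
7. ¬((p ∧ r) → ¬p), 0
8. p ∧ r, 0
9. p, 0
10. r, 0
11. ¬q, 1
12. ¬◇((p ∧ r) → ¬p), 1
13. ¬((p ∧ r) → ¬p), 1
14. p ∧ r, 1
15. p, 1
16. r, 1
17. (p ∧ r) → ¬p, 2
18. ¬◇((p ∧ r) → ¬p), 2
19. ¬((p ∧ r) → ¬p), 2
20. p ∧ r, 2
21. p, 2
22. r, 2
23. ¬(p ∧ r), 2
24. ¬r, 2
Accessibility: 0R0, 0R1, 0R2, 1R1, 2R2
Branch closes: r and ¬r both at 2.
Every branch closes (one shown): unsatisfiable in T, hence also in S4, S5 (every S4/S5-frame is a T-frame).
K-tableau for the formula:
1. ¬(◇((p ∧ r) → ¬p) → ◇◇((p ∧ r) → ¬p)) ∧ ◇¬q, 0
2. ¬(◇((p ∧ r) → ¬p) → ◇◇((p ∧ r) → ¬p)), 0
3. ◇¬q, 0
4. ◇((p ∧ r) → ¬p), 0
5. ¬◇◇((p ∧ r) → ¬p), 0
6. ¬q, 1
7. ¬◇((p ∧ r) → ¬p), 1
8. (p ∧ r) → ¬p, 2
9. ¬◇((p ∧ r) → ¬p), 2
10. ¬p, 2
Accessibility: 0R1, 0R2
Complete open branch: satisfiable in K.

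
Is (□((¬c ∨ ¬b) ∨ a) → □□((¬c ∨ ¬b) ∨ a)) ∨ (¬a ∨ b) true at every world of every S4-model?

Valid in S4

Tableau for the negation ¬((□((¬c ∨ ¬b) ∨ a) → □□((¬c ∨ ¬b) ∨ a)) ∨ (¬a ∨ b)):
1. ¬((□((¬c ∨ ¬b) ∨ a) → □□((¬c ∨ ¬b) ∨ a)) ∨ (¬a ∨ b)), u
2. ¬(□((¬c ∨ ¬b) ∨ a) → □□((¬c ∨ ¬b) ∨ a)), u
3. ¬(¬a ∨ b), u
4. □((¬c ∨ ¬b) ∨ a), u
5. ¬□□((¬c ∨ ¬b) ∨ a), u
6. a, u
7. ¬b, u
8. (¬c ∨ ¬b) ∨ a, u
9. ¬c ∨ ¬b, u
10. ¬□((¬c ∨ ¬b) ∨ a), v
11. (¬c ∨ ¬b) ∨ a, v
12. ¬c ∨ ¬b, v
13. ¬b, v
14. ¬((¬c ∨ ¬b) ∨ a), w
15. ¬(¬c ∨ ¬b), w
16. ¬a, w
17. c, w
18. b, w
19. (¬c ∨ ¬b) ∨ a, w
20. ¬c ∨ ¬b, w
21. ¬b, w
Accessibility: uRu, uRv, uRw, vRv, vRw, wRw
Branch closes: b and ¬b both at w.
All branches of the negation close; one closing branch shown above.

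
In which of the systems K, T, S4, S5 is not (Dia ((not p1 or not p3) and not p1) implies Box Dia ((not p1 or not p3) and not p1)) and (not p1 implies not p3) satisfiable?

S5-tableau for the formula:
1. not (Dia ((not p1 or not p3) and not p1) implies Box Dia ((not p1 or not p3) and not p1)) and (not p1 implies not p3), w0
2. not (Dia ((not p1 or not p3) and not p1) implies Box Dia ((not p1 or not p3) and not p1)), w0
3. not p1 implies not p3, w0
4. Dia ((not p1 or not p3) and not p1), w0
5. not Box Dia ((not p1 or not p3) and not p1), w0
6. p1, w0
7. (not p1 or not p3) and not p1, w1
8. not p1 or not p3, w1
9. not p1, w1
10. not p3, w1
11. not Dia ((not p1 or not p3) and not p1), w2
12. not ((not p1 or not p3) and not p1), w0
13. not ((not p1 or not p3) and not p1), w1
14. not ((not p1 or not p3) and not p1), w2
15. not (not p1 or not p3), w0
16. p3, w0
17. not (not p1 or not p3), w1
18. p1, w1
19. p3, w1
Accessibility: w0Rw0, w0Rw1, w0Rw2, w1Rw0, w1Rw1, w1Rw2, w2Rw0, w2Rw1, w2Rw2
Branch closes: p1 and not p1 both at w1.
Every branch closes (one shown): unsatisfiable in S5.
S4-tableau for the formula:
1. not (Dia ((not p1 or not p3) and not p1) implies Box Dia ((not p1 or not p3) and not p1)) and (not p1 implies not p3), w0
2. not (Dia ((not p1 or not p3) and not p1) implies Box Dia ((not p1 or not p3) and not p1)), w0
3. not p1 implies not p3, w0
4. Dia ((not p1 or not p3) and not p1), w0
5. not Box Dia ((not p1 or not p3) and not p1), w0
6. not p3, w0
7. (not p1 or not p3) and not p1, w1
8. not p1 or not p3, w1
9. not p1, w1
10. not p3, w1
11. not Dia ((not p1 or not p3) and not p1), w2
12. not ((not p1 or not p3) and not p1), w2
13. p1, w2
Accessibility: w0Rw0, w0Rw1, w0Rw2, w1Rw1, w2Rw2
Complete open branch: satisfiable in S4, hence also in K, T (this S4-model is also a K-model and a T-model).

K, T, S4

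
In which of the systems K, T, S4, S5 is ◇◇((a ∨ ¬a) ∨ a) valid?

T-tableau for the negation ¬◇◇((a ∨ ¬a) ∨ a):
1. ¬◇◇((a ∨ ¬a) ∨ a), 0
2. ¬◇((a ∨ ¬a) ∨ a), 0
3. ¬((a ∨ ¬a) ∨ a), 0
4. ¬(a ∨ ¬a), 0
5. ¬a, 0
6. a, 0
Accessibility: 0R0
Branch closes: a and ¬a both at 0.
Every branch closes (one shown): valid in T, hence also in S4, S5 (every theorem of T is a theorem of S4 and S5).
K-tableau for the negation ¬◇◇((a ∨ ¬a) ∨ a):
1. ¬◇◇((a ∨ ¬a) ∨ a), 0
Complete open branch: countermodel on a K-frame, so not valid in K.

T, S4, S5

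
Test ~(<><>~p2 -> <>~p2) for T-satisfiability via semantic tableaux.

1. ~(<><>~p2 -> <>~p2), w0
2. <><>~p2, w0
3. ~<>~p2, w0
4. p2, w0
5. <>~p2, w1
6. p2, w1
7. ~p2, w2
Accessibility: w0Rw0, w0Rw1, w1Rw1, w1Rw2, w2Rw2

Satisfiable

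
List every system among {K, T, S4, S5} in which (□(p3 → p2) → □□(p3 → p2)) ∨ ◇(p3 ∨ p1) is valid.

S4, S5

S4-tableau for the negation ¬((□(p3 → p2) → □□(p3 → p2)) ∨ ◇(p3 ∨ p1)):
1. ¬((□(p3 → p2) → □□(p3 → p2)) ∨ ◇(p3 ∨ p1)), 0
2. ¬(□(p3 → p2) → □□(p3 → p2)), 0   [¬∨-rule on 1]
3. ¬◇(p3 ∨ p1), 0   [¬∨-rule on 1]
4. □(p3 → p2), 0   [¬→-rule on 2]
5. ¬□□(p3 → p2), 0   [¬→-rule on 2]
6. ¬(p3 ∨ p1), 0   [¬◇-rule on 3 via 0R0]
7. ¬p3, 0   [¬∨-rule on 6]
8. ¬p1, 0   [¬∨-rule on 6]
9. p3 → p2, 0   [□-rule on 4 via 0R0]
10. p2, 0   [→-rule on 9 (branches; this branch)]
11. ¬□(p3 → p2), 1   [¬□-rule on 5: fresh world 1, 0R1]
12. ¬(p3 ∨ p1), 1   [¬◇-rule on 3 via 0R1]
13. ¬p3, 1   [¬∨-rule on 12]
14. ¬p1, 1   [¬∨-rule on 12]
15. p3 → p2, 1   [□-rule on 4 via 0R1]
16. p2, 1   [→-rule on 15 (branches; this branch)]
17. ¬(p3 → p2), 2   [¬□-rule on 11: fresh world 2, 1R2]
18. p3, 2   [¬→-rule on 17]
19. ¬p2, 2   [¬→-rule on 17]
20. ¬(p3 ∨ p1), 2   [¬◇-rule on 3 via 0R2]
21. ¬p3, 2   [¬∨-rule on 20]
22. ¬p1, 2   [¬∨-rule on 20]
Accessibility: 0R0, 0R1, 0R2, 1R1, 1R2, 2R2
Branch closes: p3 and ¬p3 both at 2.
Every branch closes (one shown): valid in S4, hence also in S5 (every theorem of S4 is a theorem of S5).
T-tableau for the negation ¬((□(p3 → p2) → □□(p3 → p2)) ∨ ◇(p3 ∨ p1)):
1. ¬((□(p3 → p2) → □□(p3 → p2)) ∨ ◇(p3 ∨ p1)), 0
2. ¬(□(p3 → p2) → □□(p3 → p2)), 0   [¬∨-rule on 1]
3. ¬◇(p3 ∨ p1), 0   [¬∨-rule on 1]
4. □(p3 → p2), 0   [¬→-rule on 2]
5. ¬□□(p3 → p2), 0   [¬→-rule on 2]
6. ¬(p3 ∨ p1), 0   [¬◇-rule on 3 via 0R0]
7. ¬p3, 0   [¬∨-rule on 6]
8. ¬p1, 0   [¬∨-rule on 6]
9. p3 → p2, 0   [□-rule on 4 via 0R0]
10. p2, 0   [→-rule on 9 (branches; this branch)]
11. ¬□(p3 → p2), 1   [¬□-rule on 5: fresh world 1, 0R1]
12. ¬(p3 ∨ p1), 1   [¬◇-rule on 3 via 0R1]
13. ¬p3, 1   [¬∨-rule on 12]
14. ¬p1, 1   [¬∨-rule on 12]
15. p3 → p2, 1   [□-rule on 4 via 0R1]
16. p2, 1   [→-rule on 15 (branches; this branch)]
17. ¬(p3 → p2), 2   [¬□-rule on 11: fresh world 2, 1R2]
18. p3, 2   [¬→-rule on 17]
19. ¬p2, 2   [¬→-rule on 17]
Accessibility: 0R0, 0R1, 1R1, 1R2, 2R2
Complete open branch: countermodel on a T-frame, so not valid in T, nor in K (the same frame is also a K-frame).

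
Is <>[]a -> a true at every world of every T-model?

Tableau for the negation ~(<>[]a -> a):
1. ~(<>[]a -> a), 0
2. <>[]a, 0
3. ~a, 0
4. []a, 1
5. a, 1
Accessibility: 0R0, 0R1, 1R1
The negation has an open branch (countermodel exists).

No, not valid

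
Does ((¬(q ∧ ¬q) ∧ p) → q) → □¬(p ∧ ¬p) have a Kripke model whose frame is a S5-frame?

Yes, satisfiable

1. ((¬(q ∧ ¬q) ∧ p) → q) → □¬(p ∧ ¬p), 0
2. □¬(p ∧ ¬p), 0
3. ¬(p ∧ ¬p), 0
4. p, 0
Accessibility: 0R0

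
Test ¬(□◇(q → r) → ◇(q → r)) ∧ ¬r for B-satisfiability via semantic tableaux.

1. ¬(□◇(q → r) → ◇(q → r)) ∧ ¬r, w0
2. ¬(□◇(q → r) → ◇(q → r)), w0   [∧-rule on 1]
3. ¬r, w0   [∧-rule on 1]
4. □◇(q → r), w0   [¬→-rule on 2]
5. ¬◇(q → r), w0   [¬→-rule on 2]
6. ◇(q → r), w0   [□-rule on 4 via w0Rw0]
7. ¬(q → r), w0   [¬◇-rule on 5 via w0Rw0]
8. q, w0   [¬→-rule on 7]
9. q → r, w1   [◇-rule on 6: fresh world w1, w0Rw1]
10. ◇(q → r), w1   [□-rule on 4 via w0Rw1]
11. ¬(q → r), w1   [¬◇-rule on 5 via w0Rw1]
12. q, w1   [¬→-rule on 11]
13. ¬r, w1   [¬→-rule on 11]
14. r, w1   [→-rule on 9 (branches; this branch)]
Accessibility: w0Rw0, w0Rw1, w1Rw0, w1Rw1
Branch closes: r and ¬r both at w1.
Every branch closes; the branch above is one of them.

No, unsatisfiable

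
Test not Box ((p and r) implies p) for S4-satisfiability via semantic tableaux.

Unsatisfiable

1. not Box ((p and r) implies p), 0
2. not ((p and r) implies p), 1
3. p and r, 1
4. not p, 1
5. p, 1
6. r, 1
Accessibility: 0R0, 0R1, 1R1
Branch closes: p and not p both at 1.
(One branch shown.) All branches close.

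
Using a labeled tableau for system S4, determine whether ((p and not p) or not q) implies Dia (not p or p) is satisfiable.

Yes, satisfiable

1. ((p and not p) or not q) implies Dia (not p or p), 0
2. Dia (not p or p), 0
3. not p or p, 1
4. p, 1
Accessibility: 0R0, 0R1, 1R1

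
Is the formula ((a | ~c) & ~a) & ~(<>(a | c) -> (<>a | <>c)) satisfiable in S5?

1. ((a | ~c) & ~a) & ~(<>(a | c) -> (<>a | <>c)), u
2. (a | ~c) & ~a, u   [&-rule on 1]
3. ~(<>(a | c) -> (<>a | <>c)), u   [&-rule on 1]
4. a | ~c, u   [&-rule on 2]
5. ~a, u   [&-rule on 2]
6. <>(a | c), u   [~->-rule on 3]
7. ~(<>a | <>c), u   [~->-rule on 3]
8. ~<>a, u   [~|-rule on 7]
9. ~<>c, u   [~|-rule on 7]
10. ~c, u   [~<>-rule on 9 via uRu]
11. a | c, v   [<>-rule on 6: fresh world v, uRv]
12. ~a, v   [~<>-rule on 8 via uRv]
13. ~c, v   [~<>-rule on 9 via uRv]
14. c, v   [|-rule on 11 (branches; this branch)]
Accessibility: uRu, uRv, vRu, vRv
Branch closes: c and ~c both at v.
Every branch closes; the branch above is one of them.

Unsatisfiable (every branch closes)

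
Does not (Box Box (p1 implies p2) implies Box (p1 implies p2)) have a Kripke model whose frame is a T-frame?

Unsatisfiable

1. not (Box Box (p1 implies p2) implies Box (p1 implies p2)), w0
2. Box Box (p1 implies p2), w0
3. not Box (p1 implies p2), w0
4. Box (p1 implies p2), w0
5. p1 implies p2, w0
6. p2, w0
7. not (p1 implies p2), w1
8. p1, w1
9. not p2, w1
10. Box (p1 implies p2), w1
11. p1 implies p2, w1
12. p2, w1
Accessibility: w0Rw0, w0Rw1, w1Rw1
Branch closes: p2 and not p2 both at w1.
(One branch shown.) All branches close.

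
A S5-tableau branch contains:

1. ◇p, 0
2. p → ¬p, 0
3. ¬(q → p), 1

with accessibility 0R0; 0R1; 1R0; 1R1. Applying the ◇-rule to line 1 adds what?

a fresh world 2 with 0R2, and p at 2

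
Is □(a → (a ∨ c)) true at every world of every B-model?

Valid

Tableau for the negation ¬□(a → (a ∨ c)):
1. ¬□(a → (a ∨ c)), u
2. ¬(a → (a ∨ c)), v
3. a, v
4. ¬(a ∨ c), v
5. ¬a, v
6. ¬c, v
Accessibility: uRu, uRv, vRu, vRv
Branch closes: a and ¬a both at v.
All branches of the negation close; one closing branch shown above.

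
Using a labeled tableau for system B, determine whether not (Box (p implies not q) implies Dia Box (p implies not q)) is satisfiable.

Unsatisfiable (every branch closes)

1. not (Box (p implies not q) implies Dia Box (p implies not q)), u
2. Box (p implies not q), u   [neg-implies-rule on 1]
3. not Dia Box (p implies not q), u   [neg-implies-rule on 1]
4. p implies not q, u   [Box-rule on 2 via uRu]
5. not Box (p implies not q), u   [neg-Dia-rule on 3 via uRu]
6. not q, u   [implies-rule on 4 (branches; this branch)]
7. not (p implies not q), v   [neg-Box-rule on 5: fresh world v, uRv]
8. p, v   [neg-implies-rule on 7]
9. q, v   [neg-implies-rule on 7]
10. p implies not q, v   [Box-rule on 2 via uRv]
11. not Box (p implies not q), v   [neg-Dia-rule on 3 via uRv]
12. not q, v   [implies-rule on 10 (branches; this branch)]
Accessibility: uRu, uRv, vRu, vRv
Branch closes: q and not q both at v.
(One branch shown.) All branches close.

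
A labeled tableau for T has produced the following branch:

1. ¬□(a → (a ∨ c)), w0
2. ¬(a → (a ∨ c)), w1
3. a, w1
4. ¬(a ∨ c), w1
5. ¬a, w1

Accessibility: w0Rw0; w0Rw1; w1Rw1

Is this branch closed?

Both a and ¬a appear at w1.

Yes, closed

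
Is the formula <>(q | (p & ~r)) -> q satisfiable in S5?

Yes, satisfiable

1. <>(q | (p & ~r)) -> q, 0
2. q, 0
Accessibility: 0R0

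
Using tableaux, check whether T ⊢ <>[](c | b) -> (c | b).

Not valid

Tableau for the negation ~(<>[](c | b) -> (c | b)):
1. ~(<>[](c | b) -> (c | b)), u
2. <>[](c | b), u
3. ~(c | b), u
4. ~c, u
5. ~b, u
6. [](c | b), v
7. c | b, v
8. b, v
Accessibility: uRu, uRv, vRv
The negation has an open branch (countermodel exists).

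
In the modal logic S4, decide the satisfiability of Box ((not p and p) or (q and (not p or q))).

Satisfiable

1. Box ((not p and p) or (q and (not p or q))), 0
2. (not p and p) or (q and (not p or q)), 0   [Box-rule on 1 via 0R0]
3. q and (not p or q), 0   [or-rule on 2 (branches; this branch)]
4. q, 0   [and-rule on 3]
5. not p or q, 0   [and-rule on 3]
Accessibility: 0R0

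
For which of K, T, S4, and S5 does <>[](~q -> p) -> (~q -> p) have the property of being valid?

S5

S4-tableau for the negation ~(<>[](~q -> p) -> (~q -> p)):
1. ~(<>[](~q -> p) -> (~q -> p)), u
2. <>[](~q -> p), u
3. ~(~q -> p), u
4. ~q, u
5. ~p, u
6. [](~q -> p), v
7. ~q -> p, v
8. p, v
Accessibility: uRu, uRv, vRv
Complete open branch: countermodel on an S4-frame, so not valid in S4, nor in K, T (the same frame is also a K-frame and a T-frame).
S5-tableau for the negation ~(<>[](~q -> p) -> (~q -> p)):
1. ~(<>[](~q -> p) -> (~q -> p)), u
2. <>[](~q -> p), u
3. ~(~q -> p), u
4. ~q, u
5. ~p, u
6. [](~q -> p), v
7. ~q -> p, u
8. ~q -> p, v
9. p, u
Accessibility: uRu, uRv, vRu, vRv
Branch closes: p and ~p both at u.
Every branch closes (one shown): valid in S5.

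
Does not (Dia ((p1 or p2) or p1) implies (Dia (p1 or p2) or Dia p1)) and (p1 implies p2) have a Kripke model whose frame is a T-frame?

No, unsatisfiable

1. not (Dia ((p1 or p2) or p1) implies (Dia (p1 or p2) or Dia p1)) and (p1 implies p2), u
2. not (Dia ((p1 or p2) or p1) implies (Dia (p1 or p2) or Dia p1)), u
3. p1 implies p2, u
4. Dia ((p1 or p2) or p1), u
5. not (Dia (p1 or p2) or Dia p1), u
6. not Dia (p1 or p2), u
7. not Dia p1, u
8. not (p1 or p2), u
9. not p1, u
10. not p2, u
11. (p1 or p2) or p1, v
12. not (p1 or p2), v
13. not p1, v
14. not p2, v
15. p1 or p2, v
16. p2, v
Accessibility: uRu, uRv, vRv
Branch closes: p2 and not p2 both at v.
All branches of the tableau close; one closing branch shown above.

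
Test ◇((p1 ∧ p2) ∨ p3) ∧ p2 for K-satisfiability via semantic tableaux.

Satisfiable

1. ◇((p1 ∧ p2) ∨ p3) ∧ p2, u
2. ◇((p1 ∧ p2) ∨ p3), u   [∧-rule on 1]
3. p2, u   [∧-rule on 1]
4. (p1 ∧ p2) ∨ p3, v   [◇-rule on 2: fresh world v, uRv]
5. p3, v   [∨-rule on 4 (branches; this branch)]
Accessibility: uRv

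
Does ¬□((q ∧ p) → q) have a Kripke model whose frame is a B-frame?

Unsatisfiable (every branch closes)

1. ¬□((q ∧ p) → q), w0
2. ¬((q ∧ p) → q), w1
3. q ∧ p, w1
4. ¬q, w1
5. q, w1
6. p, w1
Accessibility: w0Rw0, w0Rw1, w1Rw0, w1Rw1
Branch closes: q and ¬q both at w1.
All branches of the tableau close; one closing branch shown above.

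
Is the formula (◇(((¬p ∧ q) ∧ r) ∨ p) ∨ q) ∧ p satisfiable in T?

1. (◇(((¬p ∧ q) ∧ r) ∨ p) ∨ q) ∧ p, 0
2. ◇(((¬p ∧ q) ∧ r) ∨ p) ∨ q, 0
3. p, 0
4. q, 0
Accessibility: 0R0

Satisfiable (open branch found)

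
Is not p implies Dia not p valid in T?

Tableau for the negation not (not p implies Dia not p):
1. not (not p implies Dia not p), 0
2. not p, 0   [neg-implies-rule on 1]
3. not Dia not p, 0   [neg-implies-rule on 1]
4. p, 0   [neg-Dia-rule on 3 via 0R0]
Accessibility: 0R0
Branch closes: p and not p both at 0.
All branches of the negation close; one closing branch shown above.

Yes, valid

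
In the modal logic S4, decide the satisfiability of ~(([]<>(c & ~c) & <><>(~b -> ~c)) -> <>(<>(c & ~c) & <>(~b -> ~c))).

Unsatisfiable

1. ~(([]<>(c & ~c) & <><>(~b -> ~c)) -> <>(<>(c & ~c) & <>(~b -> ~c))), 0
2. []<>(c & ~c) & <><>(~b -> ~c), 0
3. ~<>(<>(c & ~c) & <>(~b -> ~c)), 0
4. []<>(c & ~c), 0
5. <><>(~b -> ~c), 0
6. ~(<>(c & ~c) & <>(~b -> ~c)), 0
7. <>(c & ~c), 0
8. ~<>(~b -> ~c), 0
9. ~(~b -> ~c), 0
10. ~b, 0
11. c, 0
12. <>(~b -> ~c), 1
13. ~(<>(c & ~c) & <>(~b -> ~c)), 1
14. <>(c & ~c), 1
15. ~(~b -> ~c), 1
16. ~b, 1
17. c, 1
18. ~<>(c & ~c), 1
19. ~(c & ~c), 1
20. c & ~c, 2
21. c, 2
22. ~c, 2
Accessibility: 0R0, 0R1, 0R2, 1R1, 2R2
Branch closes: c and ~c both at 2.
All branches of the tableau close; one closing branch shown above.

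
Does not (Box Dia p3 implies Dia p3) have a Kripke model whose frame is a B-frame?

Unsatisfiable

1. not (Box Dia p3 implies Dia p3), 0
2. Box Dia p3, 0
3. not Dia p3, 0
4. Dia p3, 0
5. not p3, 0
6. p3, 1
7. Dia p3, 1
8. not p3, 1
Accessibility: 0R0, 0R1, 1R0, 1R1
Branch closes: p3 and not p3 both at 1.
All branches of the tableau close; one closing branch shown above.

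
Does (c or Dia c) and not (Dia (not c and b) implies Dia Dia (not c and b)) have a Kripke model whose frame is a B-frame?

1. (c or Dia c) and not (Dia (not c and b) implies Dia Dia (not c and b)), u
2. c or Dia c, u
3. not (Dia (not c and b) implies Dia Dia (not c and b)), u
4. Dia (not c and b), u
5. not Dia Dia (not c and b), u
6. not Dia (not c and b), u
7. not (not c and b), u
8. Dia c, u
9. not b, u
10. not c and b, v
11. not c, v
12. b, v
13. not Dia (not c and b), v
14. not (not c and b), v
15. not b, v
Accessibility: uRu, uRv, vRu, vRv
Branch closes: b and not b both at v.
(One branch shown.) All branches close.

No, unsatisfiable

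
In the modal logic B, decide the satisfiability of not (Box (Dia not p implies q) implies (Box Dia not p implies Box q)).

1. not (Box (Dia not p implies q) implies (Box Dia not p implies Box q)), u
2. Box (Dia not p implies q), u
3. not (Box Dia not p implies Box q), u
4. Box Dia not p, u
5. not Box q, u
6. Dia not p implies q, u
7. Dia not p, u
8. q, u
9. not q, v
10. Dia not p implies q, v
11. Dia not p, v
12. not Dia not p, v
13. p, u
14. p, v
15. not p, w
16. Dia not p implies q, w
17. Dia not p, w
18. q, w
19. not p, x
20. p, x
Accessibility: uRu, uRv, uRw, vRu, vRv, vRx, wRu, wRw, xRv, xRx
Branch closes: p and not p both at x.
Every branch closes; the branch above is one of them.

No, unsatisfiable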